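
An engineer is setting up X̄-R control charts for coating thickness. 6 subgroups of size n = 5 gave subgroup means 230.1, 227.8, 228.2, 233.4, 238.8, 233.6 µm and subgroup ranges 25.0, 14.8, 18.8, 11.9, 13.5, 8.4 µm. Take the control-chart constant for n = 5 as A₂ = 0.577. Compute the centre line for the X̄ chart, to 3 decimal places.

231.983

X̄̄ = (230.1 + 227.8 + 228.2 + 233.4 + 238.8 + 233.6) / 6 = 1391.9000 / 6 = 231.9833
CL = X̄̄ = 231.9833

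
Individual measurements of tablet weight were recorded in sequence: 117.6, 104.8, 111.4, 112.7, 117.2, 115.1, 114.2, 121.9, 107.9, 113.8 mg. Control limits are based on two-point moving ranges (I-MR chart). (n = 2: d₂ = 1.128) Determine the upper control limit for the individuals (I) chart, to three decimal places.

130.149

X̄ = (117.6 + 104.8 + 111.4 + 112.7 + 117.2 + 115.1 + 114.2 + 121.9 + 107.9 + 113.8) / 10 = 113.6600
Moving ranges: 12.8, 6.6, 1.3, 4.5, 2.1, 0.9, 7.7, 14.0, 5.9; M̄R̄ = 55.8000 / 9 = 6.2000
UCL = X̄ + 3·M̄R̄/d₂ = 113.6600 + 3 × 6.2000 / 1.128 = 130.1494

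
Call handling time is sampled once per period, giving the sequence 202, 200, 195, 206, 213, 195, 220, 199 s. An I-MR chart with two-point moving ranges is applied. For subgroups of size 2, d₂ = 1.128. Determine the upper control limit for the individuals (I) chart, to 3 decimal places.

237.565

X̄ = (202 + 200 + 195 + 206 + 213 + 195 + 220 + 199) / 8 = 203.7500
Moving ranges: 2, 5, 11, 7, 18, 25, 21; M̄R̄ = 89.0000 / 7 = 12.7143
UCL = X̄ + 3·M̄R̄/d₂ = 203.7500 + 3 × 12.7143 / 1.128 = 237.5646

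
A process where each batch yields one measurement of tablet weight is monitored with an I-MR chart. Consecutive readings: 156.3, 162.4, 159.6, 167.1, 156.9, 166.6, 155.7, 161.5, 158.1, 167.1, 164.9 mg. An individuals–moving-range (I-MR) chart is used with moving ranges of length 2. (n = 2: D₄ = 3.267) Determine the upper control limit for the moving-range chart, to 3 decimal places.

22.085

Moving ranges: 6.1, 2.8, 7.5, 10.2, 9.7, 10.9, 5.8, 3.4, 9.0, 2.2; M̄R̄ = 67.6000 / 10 = 6.7600
UCL_MR = D₄·M̄R̄ = 3.267 × 6.7600 = 22.0849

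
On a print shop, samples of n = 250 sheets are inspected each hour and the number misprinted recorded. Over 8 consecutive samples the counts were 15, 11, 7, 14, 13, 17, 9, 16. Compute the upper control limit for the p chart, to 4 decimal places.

0.0927

p̄ = Σdᵢ / (k·n) = 102 / (8 × 250) = 0.05100
UCL = p̄ + 3·√(p̄(1−p̄)/n) = 0.05100 + 3 × √(0.05100×0.94900/250) = 0.05100 + 3 × 0.01391 = 0.09274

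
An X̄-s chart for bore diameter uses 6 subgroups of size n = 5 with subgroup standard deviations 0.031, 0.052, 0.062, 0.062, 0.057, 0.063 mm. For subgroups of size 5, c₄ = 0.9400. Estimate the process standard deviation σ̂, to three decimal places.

0.058

s̄ = (0.031 + 0.052 + 0.062 + 0.062 + 0.057 + 0.063) / 6 = 0.0545
σ̂ = s̄ / c₄ = 0.0545 / 0.9400 = 0.0580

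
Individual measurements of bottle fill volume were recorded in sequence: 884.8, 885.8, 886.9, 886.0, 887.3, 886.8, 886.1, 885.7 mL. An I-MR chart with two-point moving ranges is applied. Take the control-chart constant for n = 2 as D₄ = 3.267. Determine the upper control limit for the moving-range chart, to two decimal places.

2.75

Moving ranges: 1.0, 1.1, 0.9, 1.3, 0.5, 0.7, 0.4; M̄R̄ = 5.9000 / 7 = 0.8429
UCL_MR = D₄·M̄R̄ = 3.267 × 0.8429 = 2.7536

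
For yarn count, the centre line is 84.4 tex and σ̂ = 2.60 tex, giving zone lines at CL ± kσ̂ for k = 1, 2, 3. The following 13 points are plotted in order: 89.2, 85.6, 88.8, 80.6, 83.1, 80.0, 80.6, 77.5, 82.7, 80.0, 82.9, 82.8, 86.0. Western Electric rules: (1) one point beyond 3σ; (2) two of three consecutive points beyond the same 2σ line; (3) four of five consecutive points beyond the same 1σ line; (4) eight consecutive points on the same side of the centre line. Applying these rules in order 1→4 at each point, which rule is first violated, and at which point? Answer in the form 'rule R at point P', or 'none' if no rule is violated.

Zone of each point (C = within 1σ̂, B = 1σ̂–2σ̂, A = 2σ̂–3σ̂, * = beyond 3σ̂; sign = side of CL): 1:+B, 2:+C, 3:+B, 4:-B, 5:-C, 6:-B, 7:-B, 8:-A, 9:-C, 10:-B, 11:-C, 12:-C, 13:+C
Rule 3 (four of five consecutive points beyond the same 1σ limit) is satisfied at point 8.

rule 3 at point 8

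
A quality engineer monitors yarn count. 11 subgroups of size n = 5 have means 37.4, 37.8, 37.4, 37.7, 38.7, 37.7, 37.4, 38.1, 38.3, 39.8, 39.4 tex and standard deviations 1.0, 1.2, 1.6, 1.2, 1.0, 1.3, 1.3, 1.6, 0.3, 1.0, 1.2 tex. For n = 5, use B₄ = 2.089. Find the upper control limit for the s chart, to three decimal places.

s̄ = (1.0 + 1.2 + 1.6 + 1.2 + 1.0 + 1.3 + 1.3 + 1.6 + 0.3 + 1.0 + 1.2) / 11 = 1.1545
UCL_s = B₄·s̄ = 2.089 × 1.1545 = 2.4118

2.412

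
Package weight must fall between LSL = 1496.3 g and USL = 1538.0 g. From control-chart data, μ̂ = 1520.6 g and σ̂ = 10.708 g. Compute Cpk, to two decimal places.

0.54

Cpu = (USL − μ̂) / (3σ̂) = (1538.0 − 1520.6) / (3 × 10.708) = 0.5417; Cpl = (μ̂ − LSL) / (3σ̂) = (1520.6 − 1496.3) / (3 × 10.708) = 0.7564; Cpk = min(Cpu, Cpl) = 0.5417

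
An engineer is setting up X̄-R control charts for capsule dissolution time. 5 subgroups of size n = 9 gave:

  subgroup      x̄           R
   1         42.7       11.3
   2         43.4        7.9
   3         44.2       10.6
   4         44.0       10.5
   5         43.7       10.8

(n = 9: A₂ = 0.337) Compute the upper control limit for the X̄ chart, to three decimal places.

47.044

X̄̄ = (42.7 + 43.4 + 44.2 + 44.0 + 43.7) / 5 = 218.0000 / 5 = 43.6000
R̄ = (11.3 + 7.9 + 10.6 + 10.5 + 10.8) / 5 = 51.1000 / 5 = 10.2200
UCL = X̄̄ + A₂·R̄ = 43.6000 + 0.337 × 10.2200 = 47.0441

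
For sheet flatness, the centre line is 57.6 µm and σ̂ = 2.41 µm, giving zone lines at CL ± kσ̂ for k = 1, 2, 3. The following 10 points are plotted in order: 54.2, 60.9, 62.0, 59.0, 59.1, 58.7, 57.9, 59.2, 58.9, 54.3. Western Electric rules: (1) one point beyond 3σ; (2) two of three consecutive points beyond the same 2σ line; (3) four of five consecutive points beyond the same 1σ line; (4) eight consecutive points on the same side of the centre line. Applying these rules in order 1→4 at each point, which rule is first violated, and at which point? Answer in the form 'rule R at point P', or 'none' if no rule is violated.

rule 4 at point 9

Zone of each point (C = within 1σ̂, B = 1σ̂–2σ̂, A = 2σ̂–3σ̂, * = beyond 3σ̂; sign = side of CL): 1:-B, 2:+B, 3:+B, 4:+C, 5:+C, 6:+C, 7:+C, 8:+C, 9:+C, 10:-B
Rule 4 (eight consecutive points on the same side of the centre line) is satisfied at point 9.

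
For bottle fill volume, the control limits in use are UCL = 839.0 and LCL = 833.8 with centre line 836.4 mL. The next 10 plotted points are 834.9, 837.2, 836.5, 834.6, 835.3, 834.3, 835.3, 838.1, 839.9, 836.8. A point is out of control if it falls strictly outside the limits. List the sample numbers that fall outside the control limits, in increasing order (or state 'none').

Compare each point to [833.8, 839.0]: sample 9 = 839.9 > UCL.

9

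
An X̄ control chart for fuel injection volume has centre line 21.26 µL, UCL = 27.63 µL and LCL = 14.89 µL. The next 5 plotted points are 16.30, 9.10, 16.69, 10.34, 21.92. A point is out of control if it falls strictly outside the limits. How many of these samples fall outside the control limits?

2

Compare each point to [14.89, 27.63]: sample 2 = 9.10 < LCL; sample 4 = 10.34 < LCL.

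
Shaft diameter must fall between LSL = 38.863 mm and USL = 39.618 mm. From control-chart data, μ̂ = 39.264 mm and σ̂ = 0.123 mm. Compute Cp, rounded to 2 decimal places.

Cp = (USL − LSL) / (6σ̂) = (39.618 − 38.863) / (6 × 0.123) = 0.7550 / 0.7380 = 1.0230

1.02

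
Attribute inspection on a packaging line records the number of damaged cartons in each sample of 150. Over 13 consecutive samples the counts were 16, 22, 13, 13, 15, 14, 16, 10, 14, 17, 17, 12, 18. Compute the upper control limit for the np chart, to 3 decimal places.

p̄ = Σdᵢ / (k·n) = 197 / (13 × 150) = 0.10103
UCL = np̄ + 3·√(np̄(1−p̄)) = 15.1538 + 3 × √(15.1538×0.89897) = 15.1538 + 3 × 3.6909 = 26.2266

26.227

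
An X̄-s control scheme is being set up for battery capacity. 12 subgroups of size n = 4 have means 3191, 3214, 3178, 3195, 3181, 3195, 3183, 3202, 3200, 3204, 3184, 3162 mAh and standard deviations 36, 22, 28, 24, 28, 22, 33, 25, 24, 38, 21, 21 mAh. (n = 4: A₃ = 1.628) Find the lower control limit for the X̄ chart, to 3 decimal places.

3147.065

X̄̄ = (3191 + 3214 + 3178 + 3195 + 3181 + 3195 + 3183 + 3202 + 3200 + 3204 + 3184 + 3162) / 12 = 3190.7500
s̄ = (36 + 22 + 28 + 24 + 28 + 22 + 33 + 25 + 24 + 38 + 21 + 21) / 12 = 26.8333
LCL = X̄̄ − A₃·s̄ = 3190.7500 − 1.628 × 26.8333 = 3147.0653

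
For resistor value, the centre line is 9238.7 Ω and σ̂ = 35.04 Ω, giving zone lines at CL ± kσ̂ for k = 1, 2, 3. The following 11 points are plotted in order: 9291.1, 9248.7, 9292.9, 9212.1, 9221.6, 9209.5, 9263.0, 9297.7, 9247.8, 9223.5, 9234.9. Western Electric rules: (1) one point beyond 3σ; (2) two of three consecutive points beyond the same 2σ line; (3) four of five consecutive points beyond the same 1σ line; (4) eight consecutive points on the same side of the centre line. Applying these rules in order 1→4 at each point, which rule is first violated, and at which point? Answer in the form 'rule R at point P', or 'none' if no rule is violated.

none

Zone of each point (C = within 1σ̂, B = 1σ̂–2σ̂, A = 2σ̂–3σ̂, * = beyond 3σ̂; sign = side of CL): 1:+B, 2:+C, 3:+B, 4:-C, 5:-C, 6:-C, 7:+C, 8:+B, 9:+C, 10:-C, 11:-C
No rule fires across all 11 points.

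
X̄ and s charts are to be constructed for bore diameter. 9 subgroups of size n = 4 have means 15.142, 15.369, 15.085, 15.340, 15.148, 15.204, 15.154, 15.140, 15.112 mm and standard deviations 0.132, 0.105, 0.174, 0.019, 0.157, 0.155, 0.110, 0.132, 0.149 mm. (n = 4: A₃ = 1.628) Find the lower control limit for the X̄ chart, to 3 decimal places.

14.983

X̄̄ = (15.142 + 15.369 + 15.085 + 15.340 + 15.148 + 15.204 + 15.154 + 15.140 + 15.112) / 9 = 15.1882
s̄ = (0.132 + 0.105 + 0.174 + 0.019 + 0.157 + 0.155 + 0.110 + 0.132 + 0.149) / 9 = 0.1259
LCL = X̄̄ − A₃·s̄ = 15.1882 − 1.628 × 0.1259 = 14.9833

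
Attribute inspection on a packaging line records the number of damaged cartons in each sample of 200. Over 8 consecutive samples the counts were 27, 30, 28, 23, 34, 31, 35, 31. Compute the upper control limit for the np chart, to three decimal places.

44.998

p̄ = Σdᵢ / (k·n) = 239 / (8 × 200) = 0.14938
UCL = np̄ + 3·√(np̄(1−p̄)) = 29.8750 + 3 × √(29.8750×0.85062) = 29.8750 + 3 × 5.0411 = 44.9982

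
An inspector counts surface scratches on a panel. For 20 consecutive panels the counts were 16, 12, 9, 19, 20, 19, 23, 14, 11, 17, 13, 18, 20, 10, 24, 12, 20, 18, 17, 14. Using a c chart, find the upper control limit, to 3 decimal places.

28.412

c̄ = (16 + 12 + 9 + 19 + 20 + 19 + 23 + 14 + 11 + 17 + 13 + 18 + 20 + 10 + 24 + 12 + 20 + 18 + 17 + 14) / 20 = 326 / 20 = 16.3000
UCL = c̄ + 3√c̄ = 16.3000 + 3 × √16.3000 = 16.3000 + 3 × 4.0373 = 28.4120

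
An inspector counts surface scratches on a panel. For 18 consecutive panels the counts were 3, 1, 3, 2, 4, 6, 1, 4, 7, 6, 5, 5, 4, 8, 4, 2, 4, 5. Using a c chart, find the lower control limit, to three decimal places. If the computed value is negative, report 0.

0.000

c̄ = (3 + 1 + 3 + 2 + 4 + 6 + 1 + 4 + 7 + 6 + 5 + 5 + 4 + 8 + 4 + 2 + 4 + 5) / 18 = 74 / 18 = 4.1111
LCL = c̄ − 3√c̄ = 4.1111 − 3 × 2.0276 = -1.9717 → 0 (cannot be negative)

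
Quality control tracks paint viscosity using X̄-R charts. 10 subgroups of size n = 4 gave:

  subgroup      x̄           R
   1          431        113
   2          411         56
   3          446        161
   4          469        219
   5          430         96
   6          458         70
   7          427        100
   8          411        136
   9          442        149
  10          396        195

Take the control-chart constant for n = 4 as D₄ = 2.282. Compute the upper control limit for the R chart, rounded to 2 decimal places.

295.52

R̄ = (113 + 56 + 161 + 219 + 96 + 70 + 100 + 136 + 149 + 195) / 10 = 1295.0000 / 10 = 129.5000
UCL_R = D₄·R̄ = 2.282 × 129.5000 = 295.5190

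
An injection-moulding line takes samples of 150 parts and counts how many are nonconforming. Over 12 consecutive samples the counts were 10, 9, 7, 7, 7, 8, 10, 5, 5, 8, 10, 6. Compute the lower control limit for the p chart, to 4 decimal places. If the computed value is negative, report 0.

0.0000

p̄ = Σdᵢ / (k·n) = 92 / (12 × 150) = 0.05111
LCL = p̄ − 3·√(p̄(1−p̄)/n) = 0.05111 − 3 × 0.01798 = -0.00283 → 0 (negative, so LCL = 0)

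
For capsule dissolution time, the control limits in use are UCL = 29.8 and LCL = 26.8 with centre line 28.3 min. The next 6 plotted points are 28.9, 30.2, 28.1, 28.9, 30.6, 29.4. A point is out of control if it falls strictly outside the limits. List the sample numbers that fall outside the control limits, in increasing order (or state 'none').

Compare each point to [26.8, 29.8]: sample 2 = 30.2 > UCL; sample 5 = 30.6 > UCL.

2, 5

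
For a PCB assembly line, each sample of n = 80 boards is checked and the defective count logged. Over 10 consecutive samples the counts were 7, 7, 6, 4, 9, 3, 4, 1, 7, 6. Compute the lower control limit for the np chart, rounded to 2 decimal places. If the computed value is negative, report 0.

p̄ = Σdᵢ / (k·n) = 54 / (10 × 80) = 0.06750
LCL = np̄ − 3·√(np̄(1−p̄)) = 5.4000 − 3 × 2.2440 = -1.3320 → 0 (negative, so LCL = 0)

0.00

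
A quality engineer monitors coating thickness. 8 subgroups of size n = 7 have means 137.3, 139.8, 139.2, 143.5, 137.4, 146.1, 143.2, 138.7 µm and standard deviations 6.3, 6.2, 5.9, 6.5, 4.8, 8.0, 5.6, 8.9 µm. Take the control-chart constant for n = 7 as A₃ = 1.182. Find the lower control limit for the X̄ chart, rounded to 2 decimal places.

X̄̄ = (137.3 + 139.8 + 139.2 + 143.5 + 137.4 + 146.1 + 143.2 + 138.7) / 8 = 140.6500
s̄ = (6.3 + 6.2 + 5.9 + 6.5 + 4.8 + 8.0 + 5.6 + 8.9) / 8 = 6.5250
LCL = X̄̄ − A₃·s̄ = 140.6500 − 1.182 × 6.5250 = 132.9375

132.94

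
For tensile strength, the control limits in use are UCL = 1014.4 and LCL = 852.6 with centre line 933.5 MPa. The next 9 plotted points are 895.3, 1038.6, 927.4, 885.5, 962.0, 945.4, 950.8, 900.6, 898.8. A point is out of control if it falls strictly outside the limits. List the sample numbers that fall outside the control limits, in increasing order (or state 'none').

2

Compare each point to [852.6, 1014.4]: sample 2 = 1038.6 > UCL.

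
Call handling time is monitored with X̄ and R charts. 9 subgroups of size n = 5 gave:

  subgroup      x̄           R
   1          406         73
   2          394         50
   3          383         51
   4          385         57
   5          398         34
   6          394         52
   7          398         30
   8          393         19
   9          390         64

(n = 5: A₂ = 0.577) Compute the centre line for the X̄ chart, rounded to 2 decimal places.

393.44

X̄̄ = (406 + 394 + 383 + 385 + 398 + 394 + 398 + 393 + 390) / 9 = 3541.0000 / 9 = 393.4444
CL = X̄̄ = 393.4444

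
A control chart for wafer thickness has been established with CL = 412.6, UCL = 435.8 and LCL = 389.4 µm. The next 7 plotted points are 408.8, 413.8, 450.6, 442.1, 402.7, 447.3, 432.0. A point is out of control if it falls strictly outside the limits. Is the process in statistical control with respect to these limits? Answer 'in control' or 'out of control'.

Compare each point to [389.4, 435.8]: sample 3 = 450.6 > UCL; sample 4 = 442.1 > UCL; sample 6 = 447.3 > UCL.

out of control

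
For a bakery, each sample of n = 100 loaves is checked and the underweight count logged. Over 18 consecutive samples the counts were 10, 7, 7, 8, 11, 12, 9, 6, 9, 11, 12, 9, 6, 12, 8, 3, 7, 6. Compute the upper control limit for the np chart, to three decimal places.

16.866

p̄ = Σdᵢ / (k·n) = 153 / (18 × 100) = 0.08500
UCL = np̄ + 3·√(np̄(1−p̄)) = 8.5000 + 3 × √(8.5000×0.91500) = 8.5000 + 3 × 2.7888 = 16.8665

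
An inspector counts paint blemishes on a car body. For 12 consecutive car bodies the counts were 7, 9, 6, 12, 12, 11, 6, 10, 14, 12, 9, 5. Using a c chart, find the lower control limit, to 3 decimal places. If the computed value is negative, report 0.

0.211

c̄ = (7 + 9 + 6 + 12 + 12 + 11 + 6 + 10 + 14 + 12 + 9 + 5) / 12 = 113 / 12 = 9.4167
LCL = c̄ − 3√c̄ = 9.4167 − 3 × 3.0687 = 0.2107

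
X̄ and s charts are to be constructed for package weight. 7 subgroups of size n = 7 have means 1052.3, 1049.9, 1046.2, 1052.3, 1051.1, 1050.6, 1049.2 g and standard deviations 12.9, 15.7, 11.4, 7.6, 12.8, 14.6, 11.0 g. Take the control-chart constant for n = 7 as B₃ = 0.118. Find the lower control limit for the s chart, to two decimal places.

s̄ = (12.9 + 15.7 + 11.4 + 7.6 + 12.8 + 14.6 + 11.0) / 7 = 12.2857
LCL_s = B₃·s̄ = 0.118 × 12.2857 = 1.4497

1.45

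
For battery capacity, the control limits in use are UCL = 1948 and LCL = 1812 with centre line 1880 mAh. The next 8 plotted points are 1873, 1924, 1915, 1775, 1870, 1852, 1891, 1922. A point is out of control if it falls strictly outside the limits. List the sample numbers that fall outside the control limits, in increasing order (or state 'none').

4

Compare each point to [1812, 1948]: sample 4 = 1775 < LCL.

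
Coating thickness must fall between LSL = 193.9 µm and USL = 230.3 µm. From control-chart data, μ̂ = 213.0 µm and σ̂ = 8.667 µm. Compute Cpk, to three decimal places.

0.665

Cpu = (USL − μ̂) / (3σ̂) = (230.3 − 213.0) / (3 × 8.667) = 0.6654; Cpl = (μ̂ − LSL) / (3σ̂) = (213.0 − 193.9) / (3 × 8.667) = 0.7346; Cpk = min(Cpu, Cpl) = 0.6654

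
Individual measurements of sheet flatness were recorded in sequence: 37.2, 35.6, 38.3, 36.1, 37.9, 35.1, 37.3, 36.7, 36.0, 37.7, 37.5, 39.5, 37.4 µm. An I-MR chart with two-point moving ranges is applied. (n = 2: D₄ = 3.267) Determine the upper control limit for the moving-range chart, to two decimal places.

Moving ranges: 1.6, 2.7, 2.2, 1.8, 2.8, 2.2, 0.6, 0.7, 1.7, 0.2, 2.0, 2.1; M̄R̄ = 20.6000 / 12 = 1.7167
UCL_MR = D₄·M̄R̄ = 3.267 × 1.7167 = 5.6084

5.61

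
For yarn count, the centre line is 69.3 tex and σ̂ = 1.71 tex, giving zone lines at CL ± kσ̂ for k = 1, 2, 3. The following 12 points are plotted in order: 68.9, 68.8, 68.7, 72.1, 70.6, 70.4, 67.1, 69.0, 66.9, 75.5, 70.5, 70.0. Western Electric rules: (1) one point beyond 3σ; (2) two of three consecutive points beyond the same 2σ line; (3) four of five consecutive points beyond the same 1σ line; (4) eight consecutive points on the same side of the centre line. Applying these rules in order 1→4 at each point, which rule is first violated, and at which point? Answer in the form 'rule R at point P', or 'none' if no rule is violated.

rule 1 at point 10

Zone of each point (C = within 1σ̂, B = 1σ̂–2σ̂, A = 2σ̂–3σ̂, * = beyond 3σ̂; sign = side of CL): 1:-C, 2:-C, 3:-C, 4:+B, 5:+C, 6:+C, 7:-B, 8:-C, 9:-B, 10:+*, 11:+C, 12:+C
Rule 1 (one point beyond the 3σ limits) is satisfied at point 10.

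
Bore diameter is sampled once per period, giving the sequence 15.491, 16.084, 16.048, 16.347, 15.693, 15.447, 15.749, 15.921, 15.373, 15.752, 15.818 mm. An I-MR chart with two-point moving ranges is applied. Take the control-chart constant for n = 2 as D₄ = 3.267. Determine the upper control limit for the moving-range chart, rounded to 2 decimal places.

Moving ranges: 0.593, 0.036, 0.299, 0.654, 0.246, 0.302, 0.172, 0.548, 0.379, 0.066; M̄R̄ = 3.2950 / 10 = 0.3295
UCL_MR = D₄·M̄R̄ = 3.267 × 0.3295 = 1.0765

1.08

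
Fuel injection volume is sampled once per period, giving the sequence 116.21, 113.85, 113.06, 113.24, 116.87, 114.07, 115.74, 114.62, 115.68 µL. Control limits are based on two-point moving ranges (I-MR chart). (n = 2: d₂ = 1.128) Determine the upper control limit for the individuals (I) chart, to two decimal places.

119.34

X̄ = (116.21 + 113.85 + 113.06 + 113.24 + 116.87 + 114.07 + 115.74 + 114.62 + 115.68) / 9 = 114.8156
Moving ranges: 2.36, 0.79, 0.18, 3.63, 2.80, 1.67, 1.12, 1.06; M̄R̄ = 13.6100 / 8 = 1.7012
UCL = X̄ + 3·M̄R̄/d₂ = 114.8156 + 3 × 1.7012 / 1.128 = 119.3402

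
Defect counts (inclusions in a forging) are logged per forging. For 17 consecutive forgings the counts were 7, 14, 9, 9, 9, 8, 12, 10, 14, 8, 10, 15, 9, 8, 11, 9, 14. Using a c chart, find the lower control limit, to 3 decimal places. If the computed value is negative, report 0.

c̄ = (7 + 14 + 9 + 9 + 9 + 8 + 12 + 10 + 14 + 8 + 10 + 15 + 9 + 8 + 11 + 9 + 14) / 17 = 176 / 17 = 10.3529
LCL = c̄ − 3√c̄ = 10.3529 − 3 × 3.2176 = 0.7001

0.700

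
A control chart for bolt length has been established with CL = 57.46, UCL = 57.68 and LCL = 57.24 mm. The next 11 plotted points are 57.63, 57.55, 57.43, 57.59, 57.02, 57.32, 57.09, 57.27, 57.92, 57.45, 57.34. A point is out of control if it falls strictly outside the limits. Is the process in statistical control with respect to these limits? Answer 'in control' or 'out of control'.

out of control

Compare each point to [57.24, 57.68]: sample 5 = 57.02 < LCL; sample 7 = 57.09 < LCL; sample 9 = 57.92 > UCL.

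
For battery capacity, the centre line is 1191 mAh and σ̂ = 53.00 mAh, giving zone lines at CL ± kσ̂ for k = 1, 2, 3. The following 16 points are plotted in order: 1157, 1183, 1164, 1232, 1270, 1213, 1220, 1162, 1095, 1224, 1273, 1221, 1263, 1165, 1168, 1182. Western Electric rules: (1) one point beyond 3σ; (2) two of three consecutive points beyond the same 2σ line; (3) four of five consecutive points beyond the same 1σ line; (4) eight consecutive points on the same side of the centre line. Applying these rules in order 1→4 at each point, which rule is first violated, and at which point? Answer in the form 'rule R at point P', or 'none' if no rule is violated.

Zone of each point (C = within 1σ̂, B = 1σ̂–2σ̂, A = 2σ̂–3σ̂, * = beyond 3σ̂; sign = side of CL): 1:-C, 2:-C, 3:-C, 4:+C, 5:+B, 6:+C, 7:+C, 8:-C, 9:-B, 10:+C, 11:+B, 12:+C, 13:+B, 14:-C, 15:-C, 16:-C
No rule fires across all 16 points.

none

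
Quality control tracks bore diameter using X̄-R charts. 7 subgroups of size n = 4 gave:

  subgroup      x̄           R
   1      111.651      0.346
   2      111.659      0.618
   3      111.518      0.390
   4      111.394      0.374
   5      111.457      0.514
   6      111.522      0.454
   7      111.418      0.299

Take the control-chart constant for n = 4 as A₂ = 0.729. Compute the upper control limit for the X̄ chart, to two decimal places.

X̄̄ = (111.651 + 111.659 + 111.518 + 111.394 + 111.457 + 111.522 + 111.418) / 7 = 780.6190 / 7 = 111.5170
R̄ = (0.346 + 0.618 + 0.390 + 0.374 + 0.514 + 0.454 + 0.299) / 7 = 2.9950 / 7 = 0.4279
UCL = X̄̄ + A₂·R̄ = 111.5170 + 0.729 × 0.4279 = 111.8289

111.83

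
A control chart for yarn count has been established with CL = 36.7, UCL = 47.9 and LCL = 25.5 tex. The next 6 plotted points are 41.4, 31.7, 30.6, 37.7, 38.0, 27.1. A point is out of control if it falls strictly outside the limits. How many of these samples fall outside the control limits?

All 6 points lie within [25.5, 47.9].

0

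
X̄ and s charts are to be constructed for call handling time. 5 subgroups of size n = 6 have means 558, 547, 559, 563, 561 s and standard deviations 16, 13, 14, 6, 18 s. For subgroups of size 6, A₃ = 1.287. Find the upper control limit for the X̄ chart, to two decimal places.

574.85

X̄̄ = (558 + 547 + 559 + 563 + 561) / 5 = 557.6000
s̄ = (16 + 13 + 14 + 6 + 18) / 5 = 13.4000
UCL = X̄̄ + A₃·s̄ = 557.6000 + 1.287 × 13.4000 = 574.8458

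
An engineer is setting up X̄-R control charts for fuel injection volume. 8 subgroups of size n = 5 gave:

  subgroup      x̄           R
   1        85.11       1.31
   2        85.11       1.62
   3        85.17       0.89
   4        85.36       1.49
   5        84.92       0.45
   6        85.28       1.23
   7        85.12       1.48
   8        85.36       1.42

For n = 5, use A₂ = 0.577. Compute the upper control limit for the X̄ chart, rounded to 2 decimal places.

85.89

X̄̄ = (85.11 + 85.11 + 85.17 + 85.36 + 84.92 + 85.28 + 85.12 + 85.36) / 8 = 681.4300 / 8 = 85.1788
R̄ = (1.31 + 1.62 + 0.89 + 1.49 + 0.45 + 1.23 + 1.48 + 1.42) / 8 = 9.8900 / 8 = 1.2363
UCL = X̄̄ + A₂·R̄ = 85.1788 + 0.577 × 1.2363 = 85.8921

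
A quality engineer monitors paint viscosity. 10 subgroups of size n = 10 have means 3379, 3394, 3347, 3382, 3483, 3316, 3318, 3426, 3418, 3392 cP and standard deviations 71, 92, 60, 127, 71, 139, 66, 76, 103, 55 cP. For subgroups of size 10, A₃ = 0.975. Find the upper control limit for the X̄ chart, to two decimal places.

X̄̄ = (3379 + 3394 + 3347 + 3382 + 3483 + 3316 + 3318 + 3426 + 3418 + 3392) / 10 = 3385.5000
s̄ = (71 + 92 + 60 + 127 + 71 + 139 + 66 + 76 + 103 + 55) / 10 = 86.0000
UCL = X̄̄ + A₃·s̄ = 3385.5000 + 0.975 × 86.0000 = 3469.3500

3469.35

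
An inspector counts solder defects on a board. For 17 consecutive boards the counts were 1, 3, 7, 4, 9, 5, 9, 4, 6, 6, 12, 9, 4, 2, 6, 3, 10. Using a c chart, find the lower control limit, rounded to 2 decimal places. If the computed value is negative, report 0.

0.00

c̄ = (1 + 3 + 7 + 4 + 9 + 5 + 9 + 4 + 6 + 6 + 12 + 9 + 4 + 2 + 6 + 3 + 10) / 17 = 100 / 17 = 5.8824
LCL = c̄ − 3√c̄ = 5.8824 − 3 × 2.4254 = -1.3937 → 0 (cannot be negative)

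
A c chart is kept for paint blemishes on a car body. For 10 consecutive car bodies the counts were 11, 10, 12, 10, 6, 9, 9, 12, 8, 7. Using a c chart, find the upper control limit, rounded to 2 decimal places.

c̄ = (11 + 10 + 12 + 10 + 6 + 9 + 9 + 12 + 8 + 7) / 10 = 94 / 10 = 9.4000
UCL = c̄ + 3√c̄ = 9.4000 + 3 × √9.4000 = 9.4000 + 3 × 3.0659 = 18.5978

18.60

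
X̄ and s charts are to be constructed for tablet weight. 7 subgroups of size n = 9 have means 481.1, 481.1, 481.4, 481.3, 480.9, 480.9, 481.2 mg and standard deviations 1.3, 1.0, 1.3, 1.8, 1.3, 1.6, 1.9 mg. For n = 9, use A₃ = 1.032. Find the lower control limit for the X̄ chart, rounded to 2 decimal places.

X̄̄ = (481.1 + 481.1 + 481.4 + 481.3 + 480.9 + 480.9 + 481.2) / 7 = 481.1286
s̄ = (1.3 + 1.0 + 1.3 + 1.8 + 1.3 + 1.6 + 1.9) / 7 = 1.4571
LCL = X̄̄ − A₃·s̄ = 481.1286 − 1.032 × 1.4571 = 479.6248

479.62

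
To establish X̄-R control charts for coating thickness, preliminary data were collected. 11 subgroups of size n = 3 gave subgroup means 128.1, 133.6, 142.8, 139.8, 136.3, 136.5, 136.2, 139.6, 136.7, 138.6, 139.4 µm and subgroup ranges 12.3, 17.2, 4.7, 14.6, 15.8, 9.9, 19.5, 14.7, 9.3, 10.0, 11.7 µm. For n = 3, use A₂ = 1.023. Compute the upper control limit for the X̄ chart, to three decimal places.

X̄̄ = (128.1 + 133.6 + 142.8 + 139.8 + 136.3 + 136.5 + 136.2 + 139.6 + 136.7 + 138.6 + 139.4) / 11 = 1507.6000 / 11 = 137.0545
R̄ = (12.3 + 17.2 + 4.7 + 14.6 + 15.8 + 9.9 + 19.5 + 14.7 + 9.3 + 10.0 + 11.7) / 11 = 139.7000 / 11 = 12.7000
UCL = X̄̄ + A₂·R̄ = 137.0545 + 1.023 × 12.7000 = 150.0466

150.047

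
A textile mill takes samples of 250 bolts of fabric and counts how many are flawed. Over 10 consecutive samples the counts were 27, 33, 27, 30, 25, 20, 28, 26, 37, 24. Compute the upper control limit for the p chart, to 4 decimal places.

0.1704

p̄ = Σdᵢ / (k·n) = 277 / (10 × 250) = 0.11080
UCL = p̄ + 3·√(p̄(1−p̄)/n) = 0.11080 + 3 × √(0.11080×0.88920/250) = 0.11080 + 3 × 0.01985 = 0.17036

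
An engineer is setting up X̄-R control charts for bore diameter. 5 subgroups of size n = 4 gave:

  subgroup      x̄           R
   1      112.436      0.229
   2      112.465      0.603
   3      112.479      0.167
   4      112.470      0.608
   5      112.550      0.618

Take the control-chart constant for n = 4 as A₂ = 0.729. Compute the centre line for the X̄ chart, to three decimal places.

X̄̄ = (112.436 + 112.465 + 112.479 + 112.470 + 112.550) / 5 = 562.4000 / 5 = 112.4800
CL = X̄̄ = 112.4800

112.480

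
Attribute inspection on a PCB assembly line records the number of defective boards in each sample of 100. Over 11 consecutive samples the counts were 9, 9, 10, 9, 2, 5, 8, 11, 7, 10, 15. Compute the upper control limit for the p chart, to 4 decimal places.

0.1706

p̄ = Σdᵢ / (k·n) = 95 / (11 × 100) = 0.08636
UCL = p̄ + 3·√(p̄(1−p̄)/n) = 0.08636 + 3 × √(0.08636×0.91364/100) = 0.08636 + 3 × 0.02809 = 0.17063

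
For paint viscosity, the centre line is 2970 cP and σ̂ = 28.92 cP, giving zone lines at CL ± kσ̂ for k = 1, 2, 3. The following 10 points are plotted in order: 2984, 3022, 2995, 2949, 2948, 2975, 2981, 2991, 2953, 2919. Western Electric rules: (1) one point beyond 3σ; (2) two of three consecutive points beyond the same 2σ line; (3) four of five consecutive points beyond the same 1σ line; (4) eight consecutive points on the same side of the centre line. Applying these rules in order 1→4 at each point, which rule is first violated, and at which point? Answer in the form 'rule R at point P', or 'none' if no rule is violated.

Zone of each point (C = within 1σ̂, B = 1σ̂–2σ̂, A = 2σ̂–3σ̂, * = beyond 3σ̂; sign = side of CL): 1:+C, 2:+B, 3:+C, 4:-C, 5:-C, 6:+C, 7:+C, 8:+C, 9:-C, 10:-B
No rule fires across all 10 points.

none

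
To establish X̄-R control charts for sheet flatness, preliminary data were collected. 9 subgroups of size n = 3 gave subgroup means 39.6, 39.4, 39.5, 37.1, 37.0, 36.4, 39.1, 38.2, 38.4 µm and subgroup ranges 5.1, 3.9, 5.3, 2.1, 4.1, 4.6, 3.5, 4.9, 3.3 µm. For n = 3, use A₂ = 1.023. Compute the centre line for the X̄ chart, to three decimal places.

38.300

X̄̄ = (39.6 + 39.4 + 39.5 + 37.1 + 37.0 + 36.4 + 39.1 + 38.2 + 38.4) / 9 = 344.7000 / 9 = 38.3000
CL = X̄̄ = 38.3000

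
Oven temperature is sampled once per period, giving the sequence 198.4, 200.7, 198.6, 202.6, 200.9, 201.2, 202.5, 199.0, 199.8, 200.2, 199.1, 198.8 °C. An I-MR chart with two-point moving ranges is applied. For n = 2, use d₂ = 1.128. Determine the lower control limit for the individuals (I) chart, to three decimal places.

X̄ = (198.4 + 200.7 + 198.6 + 202.6 + 200.9 + 201.2 + 202.5 + 199.0 + 199.8 + 200.2 + 199.1 + 198.8) / 12 = 200.1500
Moving ranges: 2.3, 2.1, 4.0, 1.7, 0.3, 1.3, 3.5, 0.8, 0.4, 1.1, 0.3; M̄R̄ = 17.8000 / 11 = 1.6182
LCL = X̄ − 3·M̄R̄/d₂ = 200.1500 − 3 × 1.6182 / 1.128 = 195.8463

195.846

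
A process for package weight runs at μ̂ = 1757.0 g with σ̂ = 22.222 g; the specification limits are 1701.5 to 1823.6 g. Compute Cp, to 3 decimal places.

0.916

Cp = (USL − LSL) / (6σ̂) = (1823.6 − 1701.5) / (6 × 22.222) = 122.1000 / 133.3320 = 0.9158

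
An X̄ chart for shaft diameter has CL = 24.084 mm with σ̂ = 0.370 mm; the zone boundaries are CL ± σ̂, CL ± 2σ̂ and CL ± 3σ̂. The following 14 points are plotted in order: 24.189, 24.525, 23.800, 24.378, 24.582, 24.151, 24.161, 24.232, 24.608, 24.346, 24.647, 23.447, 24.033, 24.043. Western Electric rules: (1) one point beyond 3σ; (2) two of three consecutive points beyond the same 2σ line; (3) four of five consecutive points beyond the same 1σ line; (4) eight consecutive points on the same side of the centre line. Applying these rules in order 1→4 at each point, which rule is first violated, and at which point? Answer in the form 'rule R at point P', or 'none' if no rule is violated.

rule 4 at point 11

Zone of each point (C = within 1σ̂, B = 1σ̂–2σ̂, A = 2σ̂–3σ̂, * = beyond 3σ̂; sign = side of CL): 1:+C, 2:+B, 3:-C, 4:+C, 5:+B, 6:+C, 7:+C, 8:+C, 9:+B, 10:+C, 11:+B, 12:-B, 13:-C, 14:-C
Rule 4 (eight consecutive points on the same side of the centre line) is satisfied at point 11.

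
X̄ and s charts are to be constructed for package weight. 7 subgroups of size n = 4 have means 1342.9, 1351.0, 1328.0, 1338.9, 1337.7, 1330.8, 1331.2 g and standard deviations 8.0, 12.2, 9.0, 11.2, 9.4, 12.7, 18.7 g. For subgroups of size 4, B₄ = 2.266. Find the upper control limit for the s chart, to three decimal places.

26.286

s̄ = (8.0 + 12.2 + 9.0 + 11.2 + 9.4 + 12.7 + 18.7) / 7 = 11.6000
UCL_s = B₄·s̄ = 2.266 × 11.6000 = 26.2856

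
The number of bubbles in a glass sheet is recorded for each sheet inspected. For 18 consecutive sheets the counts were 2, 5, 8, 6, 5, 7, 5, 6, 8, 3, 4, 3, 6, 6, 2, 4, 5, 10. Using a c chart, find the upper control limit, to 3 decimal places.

12.170

c̄ = (2 + 5 + 8 + 6 + 5 + 7 + 5 + 6 + 8 + 3 + 4 + 3 + 6 + 6 + 2 + 4 + 5 + 10) / 18 = 95 / 18 = 5.2778
UCL = c̄ + 3√c̄ = 5.2778 + 3 × √5.2778 = 5.2778 + 3 × 2.2973 = 12.1698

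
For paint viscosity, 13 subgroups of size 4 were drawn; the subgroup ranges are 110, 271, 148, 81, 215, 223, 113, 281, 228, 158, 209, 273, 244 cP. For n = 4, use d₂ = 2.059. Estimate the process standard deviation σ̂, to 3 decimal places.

95.416

R̄ = (110 + 271 + 148 + 81 + 215 + 223 + 113 + 281 + 228 + 158 + 209 + 273 + 244) / 13 = 196.4615
σ̂ = R̄ / d₂ = 196.4615 / 2.059 = 95.4160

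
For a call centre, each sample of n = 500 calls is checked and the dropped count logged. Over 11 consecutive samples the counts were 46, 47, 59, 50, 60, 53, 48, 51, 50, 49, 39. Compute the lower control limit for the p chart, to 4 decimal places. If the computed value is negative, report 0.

p̄ = Σdᵢ / (k·n) = 552 / (11 × 500) = 0.10036
LCL = p̄ − 3·√(p̄(1−p̄)/n) = 0.10036 − 3 × 0.01344 = 0.06005

0.0600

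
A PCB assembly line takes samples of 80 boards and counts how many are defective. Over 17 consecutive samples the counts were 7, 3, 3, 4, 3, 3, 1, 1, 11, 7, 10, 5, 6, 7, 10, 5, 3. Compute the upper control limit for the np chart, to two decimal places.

p̄ = Σdᵢ / (k·n) = 89 / (17 × 80) = 0.06544
UCL = np̄ + 3·√(np̄(1−p̄)) = 5.2353 + 3 × √(5.2353×0.93456) = 5.2353 + 3 × 2.2119 = 11.8711

11.87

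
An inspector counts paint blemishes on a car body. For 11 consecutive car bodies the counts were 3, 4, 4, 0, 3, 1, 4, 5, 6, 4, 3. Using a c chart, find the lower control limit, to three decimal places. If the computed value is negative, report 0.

0.000

c̄ = (3 + 4 + 4 + 0 + 3 + 1 + 4 + 5 + 6 + 4 + 3) / 11 = 37 / 11 = 3.3636
LCL = c̄ − 3√c̄ = 3.3636 − 3 × 1.8340 = -2.1384 → 0 (cannot be negative)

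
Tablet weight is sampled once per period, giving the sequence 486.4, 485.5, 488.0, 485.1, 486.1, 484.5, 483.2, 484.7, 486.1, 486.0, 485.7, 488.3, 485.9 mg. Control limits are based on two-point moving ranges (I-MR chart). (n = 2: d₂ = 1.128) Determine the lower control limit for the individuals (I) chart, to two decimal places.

481.71

X̄ = (486.4 + 485.5 + 488.0 + 485.1 + 486.1 + 484.5 + 483.2 + 484.7 + 486.1 + 486.0 + 485.7 + 488.3 + 485.9) / 13 = 485.8077
Moving ranges: 0.9, 2.5, 2.9, 1.0, 1.6, 1.3, 1.5, 1.4, 0.1, 0.3, 2.6, 2.4; M̄R̄ = 18.5000 / 12 = 1.5417
LCL = X̄ − 3·M̄R̄/d₂ = 485.8077 − 3 × 1.5417 / 1.128 = 481.7075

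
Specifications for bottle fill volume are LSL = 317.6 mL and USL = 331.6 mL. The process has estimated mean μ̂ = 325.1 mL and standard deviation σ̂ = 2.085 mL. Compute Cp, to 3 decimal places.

Cp = (USL − LSL) / (6σ̂) = (331.6 − 317.6) / (6 × 2.085) = 14.0000 / 12.5100 = 1.1191

1.119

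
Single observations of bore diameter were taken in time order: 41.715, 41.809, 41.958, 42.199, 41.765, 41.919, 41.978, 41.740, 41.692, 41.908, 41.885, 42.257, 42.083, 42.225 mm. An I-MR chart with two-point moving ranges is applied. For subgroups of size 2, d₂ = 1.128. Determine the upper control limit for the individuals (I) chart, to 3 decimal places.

X̄ = (41.715 + 41.809 + 41.958 + 42.199 + 41.765 + 41.919 + 41.978 + 41.740 + 41.692 + 41.908 + 41.885 + 42.257 + 42.083 + 42.225) / 14 = 41.9381
Moving ranges: 0.094, 0.149, 0.241, 0.434, 0.154, 0.059, 0.238, 0.048, 0.216, 0.023, 0.372, 0.174, 0.142; M̄R̄ = 2.3440 / 13 = 0.1803
UCL = X̄ + 3·M̄R̄/d₂ = 41.9381 + 3 × 0.1803 / 1.128 = 42.4176

42.418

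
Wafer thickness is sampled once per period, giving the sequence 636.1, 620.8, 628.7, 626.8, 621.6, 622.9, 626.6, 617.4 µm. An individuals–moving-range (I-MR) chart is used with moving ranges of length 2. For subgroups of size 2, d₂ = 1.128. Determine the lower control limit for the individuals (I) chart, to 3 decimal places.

608.205

X̄ = (636.1 + 620.8 + 628.7 + 626.8 + 621.6 + 622.9 + 626.6 + 617.4) / 8 = 625.1125
Moving ranges: 15.3, 7.9, 1.9, 5.2, 1.3, 3.7, 9.2; M̄R̄ = 44.5000 / 7 = 6.3571
LCL = X̄ − 3·M̄R̄/d₂ = 625.1125 − 3 × 6.3571 / 1.128 = 608.2052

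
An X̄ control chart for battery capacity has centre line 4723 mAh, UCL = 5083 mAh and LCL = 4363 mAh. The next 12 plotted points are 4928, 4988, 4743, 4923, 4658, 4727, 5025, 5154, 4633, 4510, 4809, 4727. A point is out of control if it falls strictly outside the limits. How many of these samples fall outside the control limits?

1

Compare each point to [4363, 5083]: sample 8 = 5154 > UCL.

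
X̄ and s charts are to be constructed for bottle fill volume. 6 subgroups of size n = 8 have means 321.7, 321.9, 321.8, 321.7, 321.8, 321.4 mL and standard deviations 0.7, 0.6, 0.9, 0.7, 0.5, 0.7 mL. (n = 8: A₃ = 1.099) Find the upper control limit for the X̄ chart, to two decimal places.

X̄̄ = (321.7 + 321.9 + 321.8 + 321.7 + 321.8 + 321.4) / 6 = 321.7167
s̄ = (0.7 + 0.6 + 0.9 + 0.7 + 0.5 + 0.7) / 6 = 0.6833
UCL = X̄̄ + A₃·s̄ = 321.7167 + 1.099 × 0.6833 = 322.4676

322.47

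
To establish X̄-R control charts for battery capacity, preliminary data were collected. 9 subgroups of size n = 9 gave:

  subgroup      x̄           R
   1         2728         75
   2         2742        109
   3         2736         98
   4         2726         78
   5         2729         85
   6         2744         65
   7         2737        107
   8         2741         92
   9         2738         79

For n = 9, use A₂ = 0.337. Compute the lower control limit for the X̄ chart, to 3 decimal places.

2706.160

X̄̄ = (2728 + 2742 + 2736 + 2726 + 2729 + 2744 + 2737 + 2741 + 2738) / 9 = 24621.0000 / 9 = 2735.6667
R̄ = (75 + 109 + 98 + 78 + 85 + 65 + 107 + 92 + 79) / 9 = 788.0000 / 9 = 87.5556
LCL = X̄̄ − A₂·R̄ = 2735.6667 − 0.337 × 87.5556 = 2706.1604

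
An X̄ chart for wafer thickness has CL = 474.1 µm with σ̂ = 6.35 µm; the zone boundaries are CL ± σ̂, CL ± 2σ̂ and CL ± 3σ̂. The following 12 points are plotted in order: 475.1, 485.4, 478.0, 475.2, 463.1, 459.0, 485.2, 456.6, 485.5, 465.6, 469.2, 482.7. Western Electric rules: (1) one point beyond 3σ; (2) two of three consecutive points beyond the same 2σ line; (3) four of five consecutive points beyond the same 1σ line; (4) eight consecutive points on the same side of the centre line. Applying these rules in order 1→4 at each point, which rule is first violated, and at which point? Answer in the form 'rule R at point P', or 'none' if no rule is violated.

rule 2 at point 8

Zone of each point (C = within 1σ̂, B = 1σ̂–2σ̂, A = 2σ̂–3σ̂, * = beyond 3σ̂; sign = side of CL): 1:+C, 2:+B, 3:+C, 4:+C, 5:-B, 6:-A, 7:+B, 8:-A, 9:+B, 10:-B, 11:-C, 12:+B
Rule 2 (two of three consecutive points beyond the same 2σ limit) is satisfied at point 8.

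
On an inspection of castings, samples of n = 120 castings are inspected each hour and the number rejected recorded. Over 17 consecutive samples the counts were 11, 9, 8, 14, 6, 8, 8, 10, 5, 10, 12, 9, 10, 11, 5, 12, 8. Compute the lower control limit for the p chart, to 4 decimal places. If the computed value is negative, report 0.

p̄ = Σdᵢ / (k·n) = 156 / (17 × 120) = 0.07647
LCL = p̄ − 3·√(p̄(1−p̄)/n) = 0.07647 − 3 × 0.02426 = 0.00369

0.0037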